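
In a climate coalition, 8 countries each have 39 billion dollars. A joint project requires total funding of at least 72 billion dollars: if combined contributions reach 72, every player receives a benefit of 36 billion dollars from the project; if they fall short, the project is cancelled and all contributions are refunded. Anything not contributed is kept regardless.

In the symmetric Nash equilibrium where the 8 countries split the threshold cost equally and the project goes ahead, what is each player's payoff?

Equal share of the threshold: 72/8 = 9.
At this profile no one gains by cutting their contribution: any cut drops the total below 72, the project is cancelled, contributions are refunded, and the deviator ends with 39, which is less than 39 − 9 + 36 = 66. Contributing more than 9 just wastes the excess. So contributing exactly 9 is a best response.
Each player's payoff: 39 − 9 + 36 = 66.

66 billion dollars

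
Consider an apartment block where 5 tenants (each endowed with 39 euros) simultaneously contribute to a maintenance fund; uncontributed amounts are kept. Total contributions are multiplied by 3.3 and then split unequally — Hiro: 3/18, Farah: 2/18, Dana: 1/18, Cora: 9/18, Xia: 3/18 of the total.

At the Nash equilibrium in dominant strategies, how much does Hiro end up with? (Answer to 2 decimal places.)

60.45 euros

Each unit j contributes comes back to j as 3.3 × (j's share), so j prefers to contribute only if that share exceeds 1/3.3 = 0.3030; otherwise keeping the unit dominates.
Cora alone (share 9/18) is above the threshold, contributing 39; the remaining 4 contribute 0. Total contributed: 39.
Hiro keeps 39 and receives 3.3 × 39 × 3/18 = 21.45 from the maintenance fund, for a payoff of 60.45.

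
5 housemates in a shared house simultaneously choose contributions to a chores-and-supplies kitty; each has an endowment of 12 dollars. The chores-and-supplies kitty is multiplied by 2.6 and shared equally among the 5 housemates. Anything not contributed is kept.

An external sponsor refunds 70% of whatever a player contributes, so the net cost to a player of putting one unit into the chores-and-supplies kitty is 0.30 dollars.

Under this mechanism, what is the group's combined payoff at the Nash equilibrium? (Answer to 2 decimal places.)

With the mechanism, a contributed unit returns (2.6/5) / 0.30 = 1.7333 per unit of net cost to the contributor — now above 1 — so contributing fully is weakly dominant for every player.
At the Nash equilibrium everyone contributes 12. Group total payoff = 5 × (12 × 0.70 + 2.6 × 12) = 198.00.

198.00 dollars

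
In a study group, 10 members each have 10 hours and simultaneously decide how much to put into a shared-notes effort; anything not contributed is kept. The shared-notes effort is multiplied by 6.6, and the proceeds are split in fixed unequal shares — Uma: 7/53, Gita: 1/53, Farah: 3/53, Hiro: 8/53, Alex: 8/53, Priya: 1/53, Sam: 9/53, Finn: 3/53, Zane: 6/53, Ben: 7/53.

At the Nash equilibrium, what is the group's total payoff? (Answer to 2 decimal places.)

Player j's private return per contributed unit is 6.6 × (j's share). Contributing is weakly dominant for j when that share is at least 1/6.6 = 0.1515, and contributing 0 is dominant otherwise.
Only Sam (9/53) clears that bar, contributing 10; the remaining 9 contribute 0. Total contributed: 10.
The shared-notes effort pays out 6.6 × 10 = 66.00 in total (split across the unequal shares, but the aggregate is all that matters for the group sum).
The 9 free-riders keep 10 each, adding 90. Group total = 90 + 66.00 = 156.00.

156.00 hours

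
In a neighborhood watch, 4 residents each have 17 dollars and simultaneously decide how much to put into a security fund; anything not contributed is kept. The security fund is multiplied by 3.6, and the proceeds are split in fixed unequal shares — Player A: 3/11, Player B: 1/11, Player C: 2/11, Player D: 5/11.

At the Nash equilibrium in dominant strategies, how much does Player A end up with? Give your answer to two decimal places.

33.69 dollars

Each unit j contributes comes back to j as 3.6 × (j's share), so j prefers to contribute only if that share exceeds 1/3.6 = 0.2778; otherwise keeping the unit dominates.
Only Player D (5/11) clears that bar, contributing 17; the remaining 3 contribute 0. Total contributed: 17.
Player A keeps 17 and receives 3.6 × 17 × 3/11 = 16.69 from the security fund, for a payoff of 33.69.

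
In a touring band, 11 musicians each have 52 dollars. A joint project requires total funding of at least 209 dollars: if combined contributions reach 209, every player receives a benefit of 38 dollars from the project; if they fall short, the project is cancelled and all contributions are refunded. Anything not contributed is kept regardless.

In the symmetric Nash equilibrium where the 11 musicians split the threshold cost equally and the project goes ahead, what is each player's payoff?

Equal share of the threshold: 209/11 = 19.
At this profile no one gains by cutting their contribution: any cut drops the total below 209, the project is cancelled, contributions are refunded, and the deviator ends with 52, which is less than 52 − 19 + 38 = 71. Contributing more than 19 just wastes the excess. So contributing exactly 19 is a best response.
Each player's payoff: 52 − 19 + 38 = 71.

71 dollars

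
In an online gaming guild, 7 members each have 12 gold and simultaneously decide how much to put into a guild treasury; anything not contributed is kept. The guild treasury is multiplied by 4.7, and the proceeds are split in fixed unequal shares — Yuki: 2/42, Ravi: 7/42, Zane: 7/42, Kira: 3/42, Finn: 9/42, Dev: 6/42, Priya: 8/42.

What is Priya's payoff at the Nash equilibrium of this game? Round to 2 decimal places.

Player j's private return per contributed unit is 4.7 × (j's share). Contributing is weakly dominant for j when that share is at least 1/4.7 = 0.2128, and contributing 0 is dominant otherwise.
Only Finn (9/42) clears that bar, contributing 12; the remaining 6 contribute 0. Total contributed: 12.
Priya keeps 12 and receives 4.7 × 12 × 8/42 = 10.74 from the guild treasury, for a payoff of 22.74.

22.74 gold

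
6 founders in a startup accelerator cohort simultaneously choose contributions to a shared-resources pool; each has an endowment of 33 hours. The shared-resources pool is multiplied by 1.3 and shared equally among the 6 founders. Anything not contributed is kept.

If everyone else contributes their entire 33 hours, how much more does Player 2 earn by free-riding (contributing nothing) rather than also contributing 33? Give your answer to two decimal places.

Switching from a contribution of 33 to 0 lets Player 2 keep an extra 33 hours, but lowers the shared-resources pool by 33, which costs Player 2 their own share of that drop: 1.3/6 × 33 = 7.15.
Net gain = 33 − 7.15 = 25.85. The private return per contributed unit (0.2167) is below 1, so free-riding is indeed the best response regardless of what the others do.

25.85 hours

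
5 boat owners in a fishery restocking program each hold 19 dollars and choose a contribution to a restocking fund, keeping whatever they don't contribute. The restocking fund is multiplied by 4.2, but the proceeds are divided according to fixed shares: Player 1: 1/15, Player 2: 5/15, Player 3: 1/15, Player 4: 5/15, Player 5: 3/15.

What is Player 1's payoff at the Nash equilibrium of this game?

29.64 dollars

A player with share s gets back 4.2·s per unit contributed, so full contribution is dominant for anyone with s > 1/4.2 = 0.2381 and zero contribution is dominant for anyone below.
The shares above 0.2381 belong to Player 2 and Player 4, contributing 19 each; the remaining 3 contribute 0. Total contributed: 38.
Player 1 keeps 19 and receives 4.2 × 38 × 1/15 = 10.64 from the restocking fund, for a payoff of 29.64.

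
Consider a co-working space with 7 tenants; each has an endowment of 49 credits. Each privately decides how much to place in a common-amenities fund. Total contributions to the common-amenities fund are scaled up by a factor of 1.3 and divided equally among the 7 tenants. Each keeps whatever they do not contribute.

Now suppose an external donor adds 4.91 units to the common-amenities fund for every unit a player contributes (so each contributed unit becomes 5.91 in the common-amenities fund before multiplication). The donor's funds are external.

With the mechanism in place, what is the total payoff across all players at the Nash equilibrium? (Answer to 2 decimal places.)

2635.27 credits

Under the mechanism each unit contributed yields 1.3 × 5.91 / 7 = 1.0976 back to its contributor per unit of net cost, which exceeds 1, making full contribution the dominant choice for everyone.
At the Nash equilibrium everyone contributes 49. Group total payoff = 1.3 × 5.91 × 343 = 2635.27.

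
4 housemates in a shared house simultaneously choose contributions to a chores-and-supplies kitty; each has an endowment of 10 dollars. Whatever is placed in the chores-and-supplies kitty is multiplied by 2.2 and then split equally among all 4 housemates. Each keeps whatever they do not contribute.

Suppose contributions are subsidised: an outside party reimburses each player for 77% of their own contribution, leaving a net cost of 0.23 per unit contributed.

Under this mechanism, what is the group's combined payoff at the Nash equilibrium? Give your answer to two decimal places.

118.80 dollars

The effective private return per unit is now (2.2/4) / 0.23 = 2.3913 > 1, so every player's dominant strategy flips to full contribution.
So the Nash equilibrium is full contribution by all 4; the group earns 4 × (10 × 0.77 + 2.2 × 10) = 118.80.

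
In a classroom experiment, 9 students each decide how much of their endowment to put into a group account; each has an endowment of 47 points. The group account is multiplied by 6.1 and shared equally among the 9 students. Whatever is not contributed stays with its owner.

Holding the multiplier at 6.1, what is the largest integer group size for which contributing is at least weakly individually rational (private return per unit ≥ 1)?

Private return per unit is 6.1/(group size), which is ≥ 1 whenever the group size is ≤ 6.1.
The largest such integer is 6.

6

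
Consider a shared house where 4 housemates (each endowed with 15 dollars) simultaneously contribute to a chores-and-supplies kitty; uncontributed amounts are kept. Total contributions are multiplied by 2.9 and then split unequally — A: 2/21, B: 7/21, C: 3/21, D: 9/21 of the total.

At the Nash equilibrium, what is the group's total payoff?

88.50 dollars

A player with share s gets back 2.9·s per unit contributed, so full contribution is dominant for anyone with s > 1/2.9 = 0.3448 and zero contribution is dominant for anyone below.
The only share above 0.3448 is D's 9/21, contributing 15; the remaining 3 contribute 0. Total contributed: 15.
The chores-and-supplies kitty pays out 2.9 × 15 = 43.50 in total (split across the unequal shares, but the aggregate is all that matters for the group sum).
The 3 free-riders keep 15 each, adding 45. Group total = 45 + 43.50 = 88.50.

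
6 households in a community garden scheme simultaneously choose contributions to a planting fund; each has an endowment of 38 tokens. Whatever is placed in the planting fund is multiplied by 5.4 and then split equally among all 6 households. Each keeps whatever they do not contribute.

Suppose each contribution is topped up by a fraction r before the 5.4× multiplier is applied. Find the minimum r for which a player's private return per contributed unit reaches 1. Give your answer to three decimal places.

With matching at rate r, one contributed unit becomes (1 + r) in the planting fund and returns 5.4 × (1 + r) / 6 to the contributor.
Setting this equal to 1: 1 + r = 6/5.4 = 1.1111.
So the minimum matching rate is r = 1.1111 − 1 = 0.111.

0.111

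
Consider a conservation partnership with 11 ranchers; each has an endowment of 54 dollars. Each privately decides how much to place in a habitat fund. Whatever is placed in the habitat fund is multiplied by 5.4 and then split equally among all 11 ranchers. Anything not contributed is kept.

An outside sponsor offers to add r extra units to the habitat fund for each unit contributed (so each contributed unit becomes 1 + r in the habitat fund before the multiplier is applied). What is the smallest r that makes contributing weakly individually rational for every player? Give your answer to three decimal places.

With matching at rate r, one contributed unit becomes (1 + r) in the habitat fund and returns 5.4 × (1 + r) / 11 to the contributor.
Setting this equal to 1: 1 + r = 11/5.4 = 2.0370.
So the minimum matching rate is r = 2.0370 − 1 = 1.037.

1.037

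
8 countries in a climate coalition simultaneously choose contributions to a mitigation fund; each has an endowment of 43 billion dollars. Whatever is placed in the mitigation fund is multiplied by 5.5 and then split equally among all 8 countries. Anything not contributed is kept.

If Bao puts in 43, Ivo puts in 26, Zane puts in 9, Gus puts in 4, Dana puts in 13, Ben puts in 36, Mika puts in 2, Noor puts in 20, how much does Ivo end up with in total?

122.19 billion dollars

Total contributed: 43 + 26 + 9 + 4 + 13 + 36 + 2 + 20 = 153.
Each receives 5.5 × 153 / 8 = 105.19 from the mitigation fund.
Ivo keeps 43 − 26 = 17, so Ivo's payoff is 17 + 105.19 = 122.19.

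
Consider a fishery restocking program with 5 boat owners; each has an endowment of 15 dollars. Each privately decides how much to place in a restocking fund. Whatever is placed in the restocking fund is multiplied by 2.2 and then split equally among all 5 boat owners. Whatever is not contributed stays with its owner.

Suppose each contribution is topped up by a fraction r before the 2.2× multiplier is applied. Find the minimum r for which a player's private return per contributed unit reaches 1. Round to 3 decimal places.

1.273

With matching at rate r, one contributed unit becomes (1 + r) in the restocking fund and returns 2.2 × (1 + r) / 5 to the contributor.
Setting this equal to 1: 1 + r = 5/2.2 = 2.2727.
So the minimum matching rate is r = 2.2727 − 1 = 1.273.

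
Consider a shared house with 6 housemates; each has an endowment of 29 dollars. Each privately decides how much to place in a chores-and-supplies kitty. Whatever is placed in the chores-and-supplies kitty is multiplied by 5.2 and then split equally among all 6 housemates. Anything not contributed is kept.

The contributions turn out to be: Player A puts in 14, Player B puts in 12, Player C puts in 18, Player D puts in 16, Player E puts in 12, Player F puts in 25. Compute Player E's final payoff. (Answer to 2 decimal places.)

Total contributed: 14 + 12 + 18 + 16 + 12 + 25 = 97.
Each receives 5.2 × 97 / 6 = 84.07 from the chores-and-supplies kitty.
Player E keeps 29 − 12 = 17, so Player E's payoff is 17 + 84.07 = 101.07.

101.07 dollars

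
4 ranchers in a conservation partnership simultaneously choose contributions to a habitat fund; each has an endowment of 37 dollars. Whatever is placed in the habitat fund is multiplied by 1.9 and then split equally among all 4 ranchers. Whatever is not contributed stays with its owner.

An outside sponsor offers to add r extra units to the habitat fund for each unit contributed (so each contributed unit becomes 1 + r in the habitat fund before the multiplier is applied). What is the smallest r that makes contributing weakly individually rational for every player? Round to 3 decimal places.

With matching at rate r, one contributed unit becomes (1 + r) in the habitat fund and returns 1.9 × (1 + r) / 4 to the contributor.
Setting this equal to 1: 1 + r = 4/1.9 = 2.1053.
So the minimum matching rate is r = 2.1053 − 1 = 1.105.

1.105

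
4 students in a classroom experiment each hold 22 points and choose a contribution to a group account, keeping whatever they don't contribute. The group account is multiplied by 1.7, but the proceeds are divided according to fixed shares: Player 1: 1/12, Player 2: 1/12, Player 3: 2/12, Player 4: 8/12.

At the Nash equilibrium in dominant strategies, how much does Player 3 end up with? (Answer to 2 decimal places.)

28.23 points

Each unit j contributes comes back to j as 1.7 × (j's share), so j prefers to contribute only if that share exceeds 1/1.7 = 0.5882; otherwise keeping the unit dominates.
The only share above 0.5882 is Player 4's 8/12, contributing 22; the remaining 3 contribute 0. Total contributed: 22.
Player 3 keeps 22 and receives 1.7 × 22 × 2/12 = 6.23 from the group account, for a payoff of 28.23.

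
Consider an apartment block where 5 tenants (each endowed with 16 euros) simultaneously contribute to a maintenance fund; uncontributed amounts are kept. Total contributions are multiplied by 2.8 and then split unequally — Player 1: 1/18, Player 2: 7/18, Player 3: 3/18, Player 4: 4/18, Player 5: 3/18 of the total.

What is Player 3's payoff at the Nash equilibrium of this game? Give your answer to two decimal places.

23.47 euros

For player j, contributing a unit is worthwhile iff 2.8 × (j's share) ≥ 1, i.e. iff j's share is at least 0.3571.
The only share above 0.3571 is Player 2's 7/18, contributing 16; the remaining 4 contribute 0. Total contributed: 16.
Player 3 keeps 16 and receives 2.8 × 16 × 3/18 = 7.47 from the maintenance fund, for a payoff of 23.47.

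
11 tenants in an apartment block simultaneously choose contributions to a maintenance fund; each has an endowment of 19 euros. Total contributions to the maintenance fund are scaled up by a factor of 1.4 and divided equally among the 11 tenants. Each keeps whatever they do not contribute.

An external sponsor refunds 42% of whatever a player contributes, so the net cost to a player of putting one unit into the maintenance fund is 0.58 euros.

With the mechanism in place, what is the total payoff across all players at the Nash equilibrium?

209.00 euros

The effective private return is (1.4/11) / 0.58 = 0.2194, which is still under 1, so the mechanism doesn't change anyone's dominant strategy: zero contribution.
Everyone keeps their endowment and the group total is 11 × 19 = 209.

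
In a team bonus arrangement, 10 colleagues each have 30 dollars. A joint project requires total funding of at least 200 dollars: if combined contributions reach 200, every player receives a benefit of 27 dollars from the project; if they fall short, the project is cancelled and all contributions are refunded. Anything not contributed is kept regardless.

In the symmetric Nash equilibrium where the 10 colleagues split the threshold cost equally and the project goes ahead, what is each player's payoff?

37 dollars

Equal share of the threshold: 200/10 = 20.
At this profile no one gains by cutting their contribution: any cut drops the total below 200, the project is cancelled, contributions are refunded, and the deviator ends with 30, which is less than 30 − 20 + 27 = 37. Contributing more than 20 just wastes the excess. So contributing exactly 20 is a best response.
Each player's payoff: 30 − 20 + 27 = 37.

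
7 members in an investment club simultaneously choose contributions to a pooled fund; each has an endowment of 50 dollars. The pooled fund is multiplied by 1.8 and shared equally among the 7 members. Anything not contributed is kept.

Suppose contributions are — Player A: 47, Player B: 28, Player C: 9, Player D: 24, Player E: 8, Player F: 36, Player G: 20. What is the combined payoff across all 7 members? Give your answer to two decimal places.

Total contributed: 47 + 28 + 9 + 24 + 8 + 36 + 20 = 172; total kept: 7 × 50 − 172 = 178.
The pooled fund pays out 1.8 × 172 = 309.60 in aggregate.
Group total = 178 + 309.60 = 487.60.

487.60 dollars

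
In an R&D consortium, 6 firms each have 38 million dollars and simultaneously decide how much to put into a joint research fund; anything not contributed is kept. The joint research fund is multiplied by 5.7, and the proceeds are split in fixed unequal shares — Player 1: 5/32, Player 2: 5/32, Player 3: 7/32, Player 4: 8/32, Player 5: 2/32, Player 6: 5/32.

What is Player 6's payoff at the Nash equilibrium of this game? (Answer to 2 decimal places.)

105.69 million dollars

For player j, contributing a unit is worthwhile iff 5.7 × (j's share) ≥ 1, i.e. iff j's share is at least 0.1754.
Player 3 and Player 4 are above the threshold, contributing 38 each; the remaining 4 contribute 0. Total contributed: 76.
Player 6 keeps 38 and receives 5.7 × 76 × 5/32 = 67.69 from the joint research fund, for a payoff of 105.69.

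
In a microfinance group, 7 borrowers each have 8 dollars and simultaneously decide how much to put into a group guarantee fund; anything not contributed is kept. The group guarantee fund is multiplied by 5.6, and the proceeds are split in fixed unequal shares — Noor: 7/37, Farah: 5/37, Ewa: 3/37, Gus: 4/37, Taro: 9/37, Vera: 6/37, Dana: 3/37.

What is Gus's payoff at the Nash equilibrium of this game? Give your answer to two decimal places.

17.69 dollars

For player j, contributing a unit is worthwhile iff 5.6 × (j's share) ≥ 1, i.e. iff j's share is at least 0.1786.
Noor and Taro are above the threshold, contributing 8 each; the remaining 5 contribute 0. Total contributed: 16.
Gus keeps 8 and receives 5.6 × 16 × 4/37 = 9.69 from the group guarantee fund, for a payoff of 17.69.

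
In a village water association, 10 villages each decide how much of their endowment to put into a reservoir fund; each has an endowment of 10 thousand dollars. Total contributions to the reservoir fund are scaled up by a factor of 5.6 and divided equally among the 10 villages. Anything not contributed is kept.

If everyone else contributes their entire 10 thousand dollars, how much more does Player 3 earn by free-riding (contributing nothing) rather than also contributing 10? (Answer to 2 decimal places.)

4.40 thousand dollars

Switching from a contribution of 10 to 0 lets Player 3 keep an extra 10 thousand dollars, but lowers the reservoir fund by 10, which costs Player 3 their own share of that drop: 5.6/10 × 10 = 5.60.
Net gain = 10 − 5.60 = 4.40. The private return per contributed unit (0.5600) is below 1, so free-riding is indeed the best response regardless of what the others do.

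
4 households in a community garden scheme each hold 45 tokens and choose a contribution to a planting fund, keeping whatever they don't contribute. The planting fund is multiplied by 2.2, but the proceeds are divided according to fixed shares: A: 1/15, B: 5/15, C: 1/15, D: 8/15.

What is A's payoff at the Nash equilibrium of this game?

Each unit j contributes comes back to j as 2.2 × (j's share), so j prefers to contribute only if that share exceeds 1/2.2 = 0.4545; otherwise keeping the unit dominates.
Only D (8/15) clears that bar, contributing 45; the remaining 3 contribute 0. Total contributed: 45.
A keeps 45 and receives 2.2 × 45 × 1/15 = 6.60 from the planting fund, for a payoff of 51.60.

51.60 tokens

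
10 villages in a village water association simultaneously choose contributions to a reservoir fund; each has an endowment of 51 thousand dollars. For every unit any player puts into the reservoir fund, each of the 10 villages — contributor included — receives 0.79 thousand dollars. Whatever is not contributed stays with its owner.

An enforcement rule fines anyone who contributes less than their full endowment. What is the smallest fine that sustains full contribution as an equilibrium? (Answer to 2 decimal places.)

10.71 thousand dollars

Given the others contribute fully, the best deviation is to contribute 0 (any partial contribution still incurs the fine and gives up units whose private return 0.79 is below 1).
Deviating from 51 to 0 saves 51 thousand dollars but forfeits the deviator's share of the drop in the reservoir fund: 0.79 × 51 = 40.29.
So the deviation gain is 51 − 40.29 = 10.71, and the fine must be at least 10.71 thousand dollars to wipe it out.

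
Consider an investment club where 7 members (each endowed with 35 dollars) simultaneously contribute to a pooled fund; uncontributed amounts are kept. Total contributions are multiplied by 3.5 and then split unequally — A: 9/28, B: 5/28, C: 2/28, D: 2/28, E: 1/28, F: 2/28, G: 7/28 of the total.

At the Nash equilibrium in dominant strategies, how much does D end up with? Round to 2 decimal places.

Player j's private return per contributed unit is 3.5 × (j's share). Contributing is weakly dominant for j when that share is at least 1/3.5 = 0.2857, and contributing 0 is dominant otherwise.
Only A (9/28) clears that bar, contributing 35; the remaining 6 contribute 0. Total contributed: 35.
D keeps 35 and receives 3.5 × 35 × 2/28 = 8.75 from the pooled fund, for a payoff of 43.75.

43.75 dollars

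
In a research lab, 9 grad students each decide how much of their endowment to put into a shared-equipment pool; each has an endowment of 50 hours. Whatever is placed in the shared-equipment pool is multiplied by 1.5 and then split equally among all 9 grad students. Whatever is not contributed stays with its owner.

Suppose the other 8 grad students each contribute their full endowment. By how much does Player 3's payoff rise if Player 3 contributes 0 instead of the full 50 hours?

Switching from a contribution of 50 to 0 lets Player 3 keep an extra 50 hours, but lowers the shared-equipment pool by 50, which costs Player 3 their own share of that drop: 1.5/9 × 50 = 8.33.
Net gain = 50 − 8.33 = 41.67. The private return per contributed unit (0.1667) is below 1, so free-riding is indeed the best response regardless of what the others do.

41.67 hours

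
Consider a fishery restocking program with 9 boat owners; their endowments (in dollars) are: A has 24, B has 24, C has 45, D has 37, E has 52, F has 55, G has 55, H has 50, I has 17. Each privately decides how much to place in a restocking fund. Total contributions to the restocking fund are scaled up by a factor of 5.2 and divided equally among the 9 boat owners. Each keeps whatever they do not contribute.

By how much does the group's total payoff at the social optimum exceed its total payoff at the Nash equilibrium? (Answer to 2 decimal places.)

The private return per contributed unit is 5.2/9 = 0.5778 < 1 for every player regardless of endowment, so the Nash equilibrium is zero contribution and the group total is Σ E_j = 24 + 24 + 45 + 37 + 52 + 55 + 55 + 50 + 17 = 359.
Each contributed unit returns 5.200 to the group, so the social optimum is full contribution by everyone: group total = 5.200 × 359 = 1866.80.
Efficiency loss = (5.200 − 1) × 359 = 1507.80.

1507.80 dollars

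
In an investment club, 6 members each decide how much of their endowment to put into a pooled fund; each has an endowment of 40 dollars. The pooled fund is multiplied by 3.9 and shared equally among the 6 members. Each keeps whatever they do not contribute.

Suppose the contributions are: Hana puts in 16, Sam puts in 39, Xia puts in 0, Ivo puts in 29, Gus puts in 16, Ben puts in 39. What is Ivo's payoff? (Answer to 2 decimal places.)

101.35 dollars

Total contributed: 16 + 39 + 0 + 29 + 16 + 39 = 139.
Each receives 3.9 × 139 / 6 = 90.35 from the pooled fund.
Ivo keeps 40 − 29 = 11, so Ivo's payoff is 11 + 90.35 = 101.35.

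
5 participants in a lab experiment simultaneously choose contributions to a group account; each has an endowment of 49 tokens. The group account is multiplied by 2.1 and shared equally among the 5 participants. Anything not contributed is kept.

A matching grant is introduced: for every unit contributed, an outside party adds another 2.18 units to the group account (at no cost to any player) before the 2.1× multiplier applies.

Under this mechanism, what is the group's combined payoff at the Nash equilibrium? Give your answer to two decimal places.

The effective private return per unit is now 2.1 × 3.18 / 5 = 1.3356 > 1, so every player's dominant strategy flips to full contribution.
At the Nash equilibrium everyone contributes 49. Group total payoff = 2.1 × 3.18 × 245 = 1636.11.

1636.11 tokens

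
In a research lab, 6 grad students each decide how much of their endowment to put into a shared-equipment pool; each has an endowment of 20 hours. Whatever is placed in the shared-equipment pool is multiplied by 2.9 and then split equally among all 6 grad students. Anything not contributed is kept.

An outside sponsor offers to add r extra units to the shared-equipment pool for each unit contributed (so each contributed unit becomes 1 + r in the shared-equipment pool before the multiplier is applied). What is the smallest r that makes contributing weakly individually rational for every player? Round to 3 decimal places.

With matching at rate r, one contributed unit becomes (1 + r) in the shared-equipment pool and returns 2.9 × (1 + r) / 6 to the contributor.
Setting this equal to 1: 1 + r = 6/2.9 = 2.0690.
So the minimum matching rate is r = 2.0690 − 1 = 1.069.

1.069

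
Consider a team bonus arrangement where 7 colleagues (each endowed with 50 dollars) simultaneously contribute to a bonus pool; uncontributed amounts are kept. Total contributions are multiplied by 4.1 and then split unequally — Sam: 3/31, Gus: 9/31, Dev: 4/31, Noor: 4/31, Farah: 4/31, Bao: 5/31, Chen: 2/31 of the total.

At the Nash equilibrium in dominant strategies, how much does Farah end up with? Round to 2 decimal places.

Each unit j contributes comes back to j as 4.1 × (j's share), so j prefers to contribute only if that share exceeds 1/4.1 = 0.2439; otherwise keeping the unit dominates.
The only share above 0.2439 is Gus's 9/31, contributing 50; the remaining 6 contribute 0. Total contributed: 50.
Farah keeps 50 and receives 4.1 × 50 × 4/31 = 26.45 from the bonus pool, for a payoff of 76.45.

76.45 dollars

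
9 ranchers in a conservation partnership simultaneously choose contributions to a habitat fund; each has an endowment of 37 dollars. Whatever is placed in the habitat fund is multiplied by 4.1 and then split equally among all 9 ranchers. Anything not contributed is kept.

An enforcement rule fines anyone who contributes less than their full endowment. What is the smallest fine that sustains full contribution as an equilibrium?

20.14 dollars

Given the others contribute fully, the best deviation is to contribute 0 (any partial contribution still incurs the fine and gives up units whose private return 0.4556 is below 1).
Deviating from 37 to 0 saves 37 dollars but forfeits the deviator's share of the drop in the habitat fund: 4.1/9 × 37 = 16.86.
So the deviation gain is 37 − 16.86 = 20.14, and the fine must be at least 20.14 dollars to wipe it out.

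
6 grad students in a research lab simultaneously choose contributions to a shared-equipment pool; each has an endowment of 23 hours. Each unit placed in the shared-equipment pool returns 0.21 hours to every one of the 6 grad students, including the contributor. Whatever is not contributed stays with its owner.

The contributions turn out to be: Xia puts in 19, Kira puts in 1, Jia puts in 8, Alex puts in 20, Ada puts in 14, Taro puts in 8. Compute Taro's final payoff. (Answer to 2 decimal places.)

Total contributed: 19 + 1 + 8 + 20 + 14 + 8 = 70.
Each receives 0.21 × 70 = 14.70 from the shared-equipment pool.
Taro keeps 23 − 8 = 15, so Taro's payoff is 15 + 14.70 = 29.70.

29.70 hours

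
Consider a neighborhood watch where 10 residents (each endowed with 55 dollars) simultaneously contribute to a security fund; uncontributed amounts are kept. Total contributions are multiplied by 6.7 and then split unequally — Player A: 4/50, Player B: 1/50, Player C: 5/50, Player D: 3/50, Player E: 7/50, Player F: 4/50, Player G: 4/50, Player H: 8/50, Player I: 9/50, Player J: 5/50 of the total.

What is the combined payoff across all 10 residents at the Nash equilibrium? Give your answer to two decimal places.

1177.00 dollars

Each unit j contributes comes back to j as 6.7 × (j's share), so j prefers to contribute only if that share exceeds 1/6.7 = 0.1493; otherwise keeping the unit dominates.
Player H and Player I are above the threshold, contributing 55 each; the remaining 8 contribute 0. Total contributed: 110.
The security fund pays out 6.7 × 110 = 737.00 in total (split across the unequal shares, but the aggregate is all that matters for the group sum).
The 8 free-riders keep 55 each, adding 440. Group total = 440 + 737.00 = 1177.00.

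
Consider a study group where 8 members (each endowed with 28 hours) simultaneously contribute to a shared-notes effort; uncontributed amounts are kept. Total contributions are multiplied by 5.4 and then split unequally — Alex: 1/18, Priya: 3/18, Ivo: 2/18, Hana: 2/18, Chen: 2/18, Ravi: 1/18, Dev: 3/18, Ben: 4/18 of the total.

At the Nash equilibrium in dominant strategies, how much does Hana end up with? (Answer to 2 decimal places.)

44.80 hours

Player j's private return per contributed unit is 5.4 × (j's share). Contributing is weakly dominant for j when that share is at least 1/5.4 = 0.1852, and contributing 0 is dominant otherwise.
Only Ben (4/18) clears that bar, contributing 28; the remaining 7 contribute 0. Total contributed: 28.
Hana keeps 28 and receives 5.4 × 28 × 2/18 = 16.80 from the shared-notes effort, for a payoff of 44.80.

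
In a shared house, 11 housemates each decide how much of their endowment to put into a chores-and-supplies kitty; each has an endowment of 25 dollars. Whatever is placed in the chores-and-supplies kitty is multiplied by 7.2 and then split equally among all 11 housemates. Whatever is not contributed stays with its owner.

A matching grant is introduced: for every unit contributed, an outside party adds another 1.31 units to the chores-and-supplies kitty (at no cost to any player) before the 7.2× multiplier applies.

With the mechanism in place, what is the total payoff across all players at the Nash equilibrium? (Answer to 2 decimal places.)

The effective private return per unit is now 7.2 × 2.31 / 11 = 1.5120 > 1, so every player's dominant strategy flips to full contribution.
At the Nash equilibrium everyone contributes 25. Group total payoff = 7.2 × 2.31 × 275 = 4573.80.

4573.80 dollars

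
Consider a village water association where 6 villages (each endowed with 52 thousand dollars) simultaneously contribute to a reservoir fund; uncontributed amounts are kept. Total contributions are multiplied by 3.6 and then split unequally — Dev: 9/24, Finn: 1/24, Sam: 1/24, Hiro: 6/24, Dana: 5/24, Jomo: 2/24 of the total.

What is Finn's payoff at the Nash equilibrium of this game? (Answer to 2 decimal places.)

Player j's private return per contributed unit is 3.6 × (j's share). Contributing is weakly dominant for j when that share is at least 1/3.6 = 0.2778, and contributing 0 is dominant otherwise.
Dev alone (share 9/24) is above the threshold, contributing 52; the remaining 5 contribute 0. Total contributed: 52.
Finn keeps 52 and receives 3.6 × 52 × 1/24 = 7.80 from the reservoir fund, for a payoff of 59.80.

59.80 thousand dollars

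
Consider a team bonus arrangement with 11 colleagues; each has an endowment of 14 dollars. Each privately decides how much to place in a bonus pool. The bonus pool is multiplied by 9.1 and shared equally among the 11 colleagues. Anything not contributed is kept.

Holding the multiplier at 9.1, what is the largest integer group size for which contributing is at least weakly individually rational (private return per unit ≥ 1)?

Private return per unit is 9.1/(group size), which is ≥ 1 whenever the group size is ≤ 9.1.
The largest such integer is 9.

9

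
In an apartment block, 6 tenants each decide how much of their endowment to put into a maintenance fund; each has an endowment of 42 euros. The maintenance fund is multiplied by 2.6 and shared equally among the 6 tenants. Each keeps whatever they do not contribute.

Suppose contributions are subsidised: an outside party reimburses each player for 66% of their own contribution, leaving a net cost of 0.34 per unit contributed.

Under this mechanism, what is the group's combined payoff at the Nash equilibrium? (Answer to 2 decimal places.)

821.52 euros

Under the mechanism each unit contributed yields (2.6/6) / 0.34 = 1.2745 back to its contributor per unit of net cost, which exceeds 1, making full contribution the dominant choice for everyone.
At the Nash equilibrium everyone contributes 42. Group total payoff = 6 × (42 × 0.66 + 2.6 × 42) = 821.52.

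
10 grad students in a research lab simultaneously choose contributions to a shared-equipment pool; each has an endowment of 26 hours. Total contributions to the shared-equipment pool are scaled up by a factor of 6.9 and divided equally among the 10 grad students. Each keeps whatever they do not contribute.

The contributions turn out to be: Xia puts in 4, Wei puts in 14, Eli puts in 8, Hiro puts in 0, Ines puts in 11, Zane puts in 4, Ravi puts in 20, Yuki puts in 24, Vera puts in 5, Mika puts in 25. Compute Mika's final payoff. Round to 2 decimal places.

80.35 hours

Total contributed: 4 + 14 + 8 + 0 + 11 + 4 + 20 + 24 + 5 + 25 = 115.
Each receives 6.9 × 115 / 10 = 79.35 from the shared-equipment pool.
Mika keeps 26 − 25 = 1, so Mika's payoff is 1 + 79.35 = 80.35.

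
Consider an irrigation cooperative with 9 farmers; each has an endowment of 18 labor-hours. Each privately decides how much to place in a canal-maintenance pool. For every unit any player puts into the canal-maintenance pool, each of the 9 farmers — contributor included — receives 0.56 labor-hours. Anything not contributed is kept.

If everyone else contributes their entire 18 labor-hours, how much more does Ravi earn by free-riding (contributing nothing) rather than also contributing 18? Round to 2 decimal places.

7.92 labor-hours

Switching from a contribution of 18 to 0 lets Ravi keep an extra 18 labor-hours, but lowers the canal-maintenance pool by 18, which costs Ravi their own share of that drop: 0.56 × 18 = 10.08.
Net gain = 18 − 10.08 = 7.92. The private return per contributed unit (0.56) is below 1, so free-riding is indeed the best response regardless of what the others do.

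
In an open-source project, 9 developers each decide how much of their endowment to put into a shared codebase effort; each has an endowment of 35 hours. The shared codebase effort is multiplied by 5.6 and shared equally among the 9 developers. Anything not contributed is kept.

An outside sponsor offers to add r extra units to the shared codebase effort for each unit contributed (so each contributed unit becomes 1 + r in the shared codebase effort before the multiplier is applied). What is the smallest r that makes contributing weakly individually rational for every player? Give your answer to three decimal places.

0.607

With matching at rate r, one contributed unit becomes (1 + r) in the shared codebase effort and returns 5.6 × (1 + r) / 9 to the contributor.
Setting this equal to 1: 1 + r = 9/5.6 = 1.6071.
So the minimum matching rate is r = 1.6071 − 1 = 0.607.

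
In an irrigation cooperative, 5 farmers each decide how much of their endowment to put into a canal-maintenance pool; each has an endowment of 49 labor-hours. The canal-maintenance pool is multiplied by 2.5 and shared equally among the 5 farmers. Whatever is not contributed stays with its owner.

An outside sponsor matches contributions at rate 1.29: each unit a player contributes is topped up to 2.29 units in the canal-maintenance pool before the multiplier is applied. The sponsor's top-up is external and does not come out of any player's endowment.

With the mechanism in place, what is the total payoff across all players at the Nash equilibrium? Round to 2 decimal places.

1402.63 labor-hours

The effective private return per unit is now 2.5 × 2.29 / 5 = 1.1450 > 1, so every player's dominant strategy flips to full contribution.
So the Nash equilibrium is full contribution by all 5; the group earns 2.5 × 2.29 × 245 = 1402.63.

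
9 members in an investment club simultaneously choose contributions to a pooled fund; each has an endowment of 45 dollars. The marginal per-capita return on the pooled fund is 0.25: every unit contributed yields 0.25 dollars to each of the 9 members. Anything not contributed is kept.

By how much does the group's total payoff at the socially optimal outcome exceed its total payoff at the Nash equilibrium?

The private return per contributed unit is 0.25 < 1, so contributing 0 is dominant for every player. At the Nash equilibrium everyone keeps their 45, and the group total is 9 × 45 = 405.
Each contributed unit returns 2.250 to the group as a whole (0.25 to each of 9 players), which exceeds 1, so the social optimum is full contribution: group total = 2.250 × 405 = 911.25.
Efficiency loss = 911.25 − 405 = 506.25.

506.25 dollars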